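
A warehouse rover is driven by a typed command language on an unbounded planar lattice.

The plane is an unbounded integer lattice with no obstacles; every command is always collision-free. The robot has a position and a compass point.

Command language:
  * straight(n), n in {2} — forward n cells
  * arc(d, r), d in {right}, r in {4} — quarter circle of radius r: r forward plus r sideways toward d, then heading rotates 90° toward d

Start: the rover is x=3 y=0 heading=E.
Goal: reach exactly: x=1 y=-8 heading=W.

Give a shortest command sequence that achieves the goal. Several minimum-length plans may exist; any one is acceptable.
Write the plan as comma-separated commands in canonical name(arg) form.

arc(right, 4), arc(right, 4), straight(2)

begin: x=3 y=0 heading=E
t=1 arc(right, 4) ⇒ x=7 y=-4 heading=S
t=2 arc(right, 4) ⇒ x=3 y=-8 heading=W
t=3 straight(2) ⇒ x=1 y=-8 heading=W
minimal: 3 command(s), checked below 3.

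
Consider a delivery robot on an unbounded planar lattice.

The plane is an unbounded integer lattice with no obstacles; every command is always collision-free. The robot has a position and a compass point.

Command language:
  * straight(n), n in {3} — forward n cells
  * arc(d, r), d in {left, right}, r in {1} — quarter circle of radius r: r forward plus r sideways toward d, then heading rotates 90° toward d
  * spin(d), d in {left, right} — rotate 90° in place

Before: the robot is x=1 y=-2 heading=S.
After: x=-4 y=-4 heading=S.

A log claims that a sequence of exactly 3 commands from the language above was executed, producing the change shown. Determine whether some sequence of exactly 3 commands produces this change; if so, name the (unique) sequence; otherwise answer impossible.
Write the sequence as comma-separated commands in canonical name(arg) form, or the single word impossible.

arc(right, 1), straight(3), arc(left, 1)

key: heading stays S — rotations cancel among the 3 commands
begin: x=1 y=-2 heading=S
step 1 (arc(right, 1)): x=0 y=-3 heading=W
step 2 (straight(3)): x=-3 y=-3 heading=W
step 3 (arc(left, 1)): x=-4 y=-4 heading=S
all 125 alternatives checked — unique.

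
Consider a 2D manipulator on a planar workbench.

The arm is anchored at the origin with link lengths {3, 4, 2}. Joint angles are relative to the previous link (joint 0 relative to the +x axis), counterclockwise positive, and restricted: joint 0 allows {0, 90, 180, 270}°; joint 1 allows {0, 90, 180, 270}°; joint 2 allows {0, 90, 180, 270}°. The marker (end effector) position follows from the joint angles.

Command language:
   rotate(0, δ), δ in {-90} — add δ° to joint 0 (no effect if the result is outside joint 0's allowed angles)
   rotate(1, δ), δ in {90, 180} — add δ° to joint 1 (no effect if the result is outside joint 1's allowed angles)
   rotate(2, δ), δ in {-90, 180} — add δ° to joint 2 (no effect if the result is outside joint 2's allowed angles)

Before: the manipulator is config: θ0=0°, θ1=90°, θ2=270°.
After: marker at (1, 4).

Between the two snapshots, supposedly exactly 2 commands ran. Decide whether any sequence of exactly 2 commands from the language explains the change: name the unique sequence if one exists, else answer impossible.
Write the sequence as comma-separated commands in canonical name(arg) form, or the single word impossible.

from: config: θ0=0°, θ1=90°, θ2=270°
[1] after rotate(2, -90): config: θ0=0°, θ1=90°, θ2=180°
[2] after rotate(2, -90): config: θ0=0°, θ1=90°, θ2=90°
no other 2-command option fits: unique.

rotate(2, -90), rotate(2, -90)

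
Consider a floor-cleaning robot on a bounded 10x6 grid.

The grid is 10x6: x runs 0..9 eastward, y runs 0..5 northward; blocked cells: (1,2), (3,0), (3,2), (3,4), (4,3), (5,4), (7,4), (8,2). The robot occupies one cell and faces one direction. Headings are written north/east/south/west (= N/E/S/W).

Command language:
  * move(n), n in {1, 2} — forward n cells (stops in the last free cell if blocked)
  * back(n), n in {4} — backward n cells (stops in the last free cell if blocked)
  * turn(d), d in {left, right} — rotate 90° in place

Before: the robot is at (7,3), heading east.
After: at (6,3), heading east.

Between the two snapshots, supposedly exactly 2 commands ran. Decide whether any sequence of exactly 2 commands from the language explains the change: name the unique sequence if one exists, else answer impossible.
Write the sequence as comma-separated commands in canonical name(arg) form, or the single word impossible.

back(4), move(1)

key: back(4) is stopped early by the blocked cell at (4,3)
from: at (7,3), heading east
t=1 back(4) ⇒ at (5,3), heading east
t=2 move(1) ⇒ at (6,3), heading east
no other 2-command option fits: unique.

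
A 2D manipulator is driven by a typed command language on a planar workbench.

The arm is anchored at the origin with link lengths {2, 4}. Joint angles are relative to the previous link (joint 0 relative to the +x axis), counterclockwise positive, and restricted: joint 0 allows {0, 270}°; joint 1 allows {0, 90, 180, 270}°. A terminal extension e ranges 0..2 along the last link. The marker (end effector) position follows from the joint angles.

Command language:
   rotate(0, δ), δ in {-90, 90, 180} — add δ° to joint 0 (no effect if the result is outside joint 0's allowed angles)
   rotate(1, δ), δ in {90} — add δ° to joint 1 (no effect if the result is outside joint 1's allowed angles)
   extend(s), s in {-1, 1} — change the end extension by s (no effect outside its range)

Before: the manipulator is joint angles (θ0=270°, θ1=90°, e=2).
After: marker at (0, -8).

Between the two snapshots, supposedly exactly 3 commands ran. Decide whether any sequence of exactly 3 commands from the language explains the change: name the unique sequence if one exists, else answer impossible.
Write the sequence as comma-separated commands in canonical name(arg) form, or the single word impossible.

rotate(1, 90), rotate(1, 90), rotate(1, 90)

begin: joint angles (θ0=270°, θ1=90°, e=2)
t=1 rotate(1, 90) ⇒ joint angles (θ0=270°, θ1=180°, e=2)
t=2 rotate(1, 90) ⇒ joint angles (θ0=270°, θ1=270°, e=2)
t=3 rotate(1, 90) ⇒ joint angles (θ0=270°, θ1=0°, e=2)
no other 3-command option fits: unique.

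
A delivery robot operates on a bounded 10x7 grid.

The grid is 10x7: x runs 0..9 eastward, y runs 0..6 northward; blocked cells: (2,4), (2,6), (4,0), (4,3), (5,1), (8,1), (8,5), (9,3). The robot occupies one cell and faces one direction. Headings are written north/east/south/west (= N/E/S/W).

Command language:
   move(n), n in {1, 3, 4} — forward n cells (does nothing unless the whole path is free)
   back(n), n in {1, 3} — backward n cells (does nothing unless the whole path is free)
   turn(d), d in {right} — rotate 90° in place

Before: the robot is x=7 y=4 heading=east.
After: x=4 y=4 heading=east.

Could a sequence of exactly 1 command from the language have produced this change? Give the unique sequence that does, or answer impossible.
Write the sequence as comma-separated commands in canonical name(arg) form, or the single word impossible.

back(3)

key: heading stays E — the single command does not turn
begin: x=7 y=4 heading=east
1. back(3) → x=4 y=4 heading=east
no rival 1-sequence matches.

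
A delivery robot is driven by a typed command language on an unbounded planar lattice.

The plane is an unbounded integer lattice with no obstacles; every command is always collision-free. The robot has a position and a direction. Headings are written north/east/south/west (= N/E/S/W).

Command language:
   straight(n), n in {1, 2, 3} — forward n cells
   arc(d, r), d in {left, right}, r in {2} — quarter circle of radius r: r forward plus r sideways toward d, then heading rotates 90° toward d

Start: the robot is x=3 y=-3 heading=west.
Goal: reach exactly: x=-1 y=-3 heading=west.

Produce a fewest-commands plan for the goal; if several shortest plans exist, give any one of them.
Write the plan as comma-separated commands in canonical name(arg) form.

t0: x=3 y=-3 heading=west
1. straight(1) → x=2 y=-3 heading=west
2. straight(3) → x=-1 y=-3 heading=west
minimal: 2 command(s), checked below 2.

straight(1), straight(3)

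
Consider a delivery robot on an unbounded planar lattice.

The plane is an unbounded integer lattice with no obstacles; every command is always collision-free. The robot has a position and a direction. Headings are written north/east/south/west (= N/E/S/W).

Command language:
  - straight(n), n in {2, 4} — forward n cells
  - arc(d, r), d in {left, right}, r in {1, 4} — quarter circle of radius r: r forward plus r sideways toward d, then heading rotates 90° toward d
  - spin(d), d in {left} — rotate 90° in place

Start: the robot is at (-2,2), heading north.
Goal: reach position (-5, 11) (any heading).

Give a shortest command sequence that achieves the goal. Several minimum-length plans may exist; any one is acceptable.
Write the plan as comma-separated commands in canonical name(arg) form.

begin: at (-2,2), heading north
t=1 straight(4) ⇒ at (-2,6), heading north
t=2 straight(4) ⇒ at (-2,10), heading north
t=3 arc(left, 1) ⇒ at (-3,11), heading west
t=4 straight(2) ⇒ at (-5,11), heading west
minimal: 4 command(s), checked below 4.

straight(4), straight(4), arc(left, 1), straight(2)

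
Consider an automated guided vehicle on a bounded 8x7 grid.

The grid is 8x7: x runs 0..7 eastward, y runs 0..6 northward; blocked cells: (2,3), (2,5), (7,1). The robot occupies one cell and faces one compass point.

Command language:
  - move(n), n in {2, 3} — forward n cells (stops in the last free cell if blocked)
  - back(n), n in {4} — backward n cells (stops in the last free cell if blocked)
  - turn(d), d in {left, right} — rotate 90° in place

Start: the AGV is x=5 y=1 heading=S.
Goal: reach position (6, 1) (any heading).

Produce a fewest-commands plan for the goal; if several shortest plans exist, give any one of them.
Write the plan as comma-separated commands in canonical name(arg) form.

turn(left), move(3)

from: x=5 y=1 heading=S
t=1 turn(left) ⇒ x=5 y=1 heading=E
t=2 move(3) ⇒ x=6 y=1 heading=E
no 1-step plan works, so 2 is optimal.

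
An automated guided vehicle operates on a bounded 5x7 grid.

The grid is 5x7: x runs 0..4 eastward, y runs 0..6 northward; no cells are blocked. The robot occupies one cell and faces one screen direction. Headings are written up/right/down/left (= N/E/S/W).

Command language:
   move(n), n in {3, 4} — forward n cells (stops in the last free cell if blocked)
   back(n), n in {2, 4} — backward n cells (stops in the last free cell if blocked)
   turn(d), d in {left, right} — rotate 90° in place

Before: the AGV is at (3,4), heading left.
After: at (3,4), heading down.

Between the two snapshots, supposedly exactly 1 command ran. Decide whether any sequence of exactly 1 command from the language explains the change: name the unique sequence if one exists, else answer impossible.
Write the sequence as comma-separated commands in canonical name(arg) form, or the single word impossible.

turn(left)

key: parked at (3,4) the whole time — nothing moves the robot
begin: at (3,4), heading left
[1] after turn(left): at (3,4), heading down
no other 1-command option fits: unique.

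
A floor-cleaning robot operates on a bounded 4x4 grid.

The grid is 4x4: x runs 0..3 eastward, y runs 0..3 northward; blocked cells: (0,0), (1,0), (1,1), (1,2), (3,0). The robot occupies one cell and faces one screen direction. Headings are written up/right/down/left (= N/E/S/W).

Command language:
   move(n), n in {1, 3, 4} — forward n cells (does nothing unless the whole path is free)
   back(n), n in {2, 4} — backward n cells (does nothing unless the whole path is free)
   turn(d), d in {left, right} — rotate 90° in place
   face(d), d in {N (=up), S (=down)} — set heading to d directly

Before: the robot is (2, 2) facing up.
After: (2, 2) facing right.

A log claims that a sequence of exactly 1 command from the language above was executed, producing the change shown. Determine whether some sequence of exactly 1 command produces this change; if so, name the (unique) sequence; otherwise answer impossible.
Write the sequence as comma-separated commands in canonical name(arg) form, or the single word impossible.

turn(right)

key: (2,2) unchanged — the single command moves nothing
t0: (2, 2) facing up
t=1 turn(right) ⇒ (2, 2) facing right
no other 1-command option fits: unique.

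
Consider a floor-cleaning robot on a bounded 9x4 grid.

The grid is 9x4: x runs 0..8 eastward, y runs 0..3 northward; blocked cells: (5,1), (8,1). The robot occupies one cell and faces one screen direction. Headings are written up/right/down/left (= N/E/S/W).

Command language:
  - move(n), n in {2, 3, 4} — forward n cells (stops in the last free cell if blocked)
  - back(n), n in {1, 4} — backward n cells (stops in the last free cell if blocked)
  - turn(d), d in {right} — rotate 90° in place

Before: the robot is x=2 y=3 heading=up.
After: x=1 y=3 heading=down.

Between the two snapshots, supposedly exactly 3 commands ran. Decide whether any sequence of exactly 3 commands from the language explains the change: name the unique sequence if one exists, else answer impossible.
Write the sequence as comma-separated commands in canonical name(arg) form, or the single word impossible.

key: cell and facing (now S) both changed — the 3 commands mix motion and turning
start: x=2 y=3 heading=up
[1] after turn(right): x=2 y=3 heading=right
[2] after back(1): x=1 y=3 heading=right
[3] after turn(right): x=1 y=3 heading=down
uniquely the one of 216 3-step routes that fits.

turn(right), back(1), turn(right)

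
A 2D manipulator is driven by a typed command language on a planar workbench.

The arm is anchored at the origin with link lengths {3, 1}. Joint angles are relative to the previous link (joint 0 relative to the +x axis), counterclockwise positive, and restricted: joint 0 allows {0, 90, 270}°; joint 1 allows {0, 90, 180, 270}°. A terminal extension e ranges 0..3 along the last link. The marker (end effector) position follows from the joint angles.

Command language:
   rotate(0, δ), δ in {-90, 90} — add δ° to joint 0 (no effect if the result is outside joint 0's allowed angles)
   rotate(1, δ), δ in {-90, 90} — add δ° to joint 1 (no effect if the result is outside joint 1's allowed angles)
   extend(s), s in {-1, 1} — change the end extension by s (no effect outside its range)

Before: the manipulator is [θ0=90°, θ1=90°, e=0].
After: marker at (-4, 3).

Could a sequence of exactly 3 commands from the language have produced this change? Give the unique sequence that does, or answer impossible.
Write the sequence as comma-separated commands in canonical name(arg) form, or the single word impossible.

extend(1), extend(1), extend(1)

initial: [θ0=90°, θ1=90°, e=0]
step 1 (extend(1)): [θ0=90°, θ1=90°, e=1]
step 2 (extend(1)): [θ0=90°, θ1=90°, e=2]
step 3 (extend(1)): [θ0=90°, θ1=90°, e=3]
no other 3-command option fits: unique.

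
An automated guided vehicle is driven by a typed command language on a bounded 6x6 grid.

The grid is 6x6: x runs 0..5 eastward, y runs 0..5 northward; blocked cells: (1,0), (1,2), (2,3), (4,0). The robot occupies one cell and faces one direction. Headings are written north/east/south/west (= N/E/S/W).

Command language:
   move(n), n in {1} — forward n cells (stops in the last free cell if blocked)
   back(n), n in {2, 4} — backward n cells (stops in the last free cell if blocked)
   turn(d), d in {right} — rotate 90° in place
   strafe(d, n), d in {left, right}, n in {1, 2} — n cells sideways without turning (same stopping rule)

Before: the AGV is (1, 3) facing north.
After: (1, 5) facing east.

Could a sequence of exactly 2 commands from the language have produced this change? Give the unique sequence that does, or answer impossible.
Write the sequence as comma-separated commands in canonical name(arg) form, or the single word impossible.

key: position moved to (1,5) AND the heading swung to E — translation plus rotation needed
begin: (1, 3) facing north
step 1 (turn(right)): (1, 3) facing east
step 2 (strafe(left, 2)): (1, 5) facing east
no rival 2-sequence matches.

turn(right), strafe(left, 2)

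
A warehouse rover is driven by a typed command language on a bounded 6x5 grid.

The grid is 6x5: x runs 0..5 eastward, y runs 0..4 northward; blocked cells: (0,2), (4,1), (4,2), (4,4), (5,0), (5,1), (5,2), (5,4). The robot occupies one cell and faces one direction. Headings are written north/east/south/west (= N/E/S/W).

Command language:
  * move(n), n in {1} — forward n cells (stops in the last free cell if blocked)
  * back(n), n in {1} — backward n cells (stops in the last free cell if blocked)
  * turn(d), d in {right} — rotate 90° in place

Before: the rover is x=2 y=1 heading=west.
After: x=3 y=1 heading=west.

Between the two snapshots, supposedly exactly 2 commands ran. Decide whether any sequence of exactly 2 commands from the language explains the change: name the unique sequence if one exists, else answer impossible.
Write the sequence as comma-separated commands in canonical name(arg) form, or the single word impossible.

key: the second back(1) is stopped early by the blocked cell at (4,1)
start: x=2 y=1 heading=west
t=1 back(1) ⇒ x=3 y=1 heading=west
t=2 back(1) ⇒ x=3 y=1 heading=west
all 9 alternatives checked — unique.

back(1), back(1)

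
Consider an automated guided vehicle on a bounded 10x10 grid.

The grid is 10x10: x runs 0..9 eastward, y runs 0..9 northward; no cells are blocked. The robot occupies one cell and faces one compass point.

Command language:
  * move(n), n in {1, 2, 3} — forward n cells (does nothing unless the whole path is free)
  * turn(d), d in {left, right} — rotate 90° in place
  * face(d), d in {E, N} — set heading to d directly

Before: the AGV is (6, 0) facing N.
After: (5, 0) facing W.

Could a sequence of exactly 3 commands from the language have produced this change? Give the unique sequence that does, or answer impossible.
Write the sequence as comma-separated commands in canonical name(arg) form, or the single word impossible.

face(N), turn(left), move(1)

key: running move(1) before face(N) would end elsewhere — order is forced
start: (6, 0) facing N
[1] after face(N): (6, 0) facing N
[2] after turn(left): (6, 0) facing W
[3] after move(1): (5, 0) facing W
uniquely the one of 343 3-step routes that fits.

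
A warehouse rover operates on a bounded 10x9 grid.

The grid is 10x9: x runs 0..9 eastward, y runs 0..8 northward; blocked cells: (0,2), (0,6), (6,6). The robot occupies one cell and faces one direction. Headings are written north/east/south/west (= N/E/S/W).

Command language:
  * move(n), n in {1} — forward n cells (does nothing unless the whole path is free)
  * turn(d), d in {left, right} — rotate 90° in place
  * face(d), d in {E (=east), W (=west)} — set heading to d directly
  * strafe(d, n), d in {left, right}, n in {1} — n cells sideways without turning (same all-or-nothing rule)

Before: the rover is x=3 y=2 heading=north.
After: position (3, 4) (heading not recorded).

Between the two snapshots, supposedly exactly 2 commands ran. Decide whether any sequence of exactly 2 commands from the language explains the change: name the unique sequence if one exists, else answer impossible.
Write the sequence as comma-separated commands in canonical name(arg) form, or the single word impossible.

move(1), move(1)

initial: x=3 y=2 heading=north
step 1 (move(1)): x=3 y=3 heading=north
step 2 (move(1)): x=3 y=4 heading=north
all 49 alternatives checked — unique.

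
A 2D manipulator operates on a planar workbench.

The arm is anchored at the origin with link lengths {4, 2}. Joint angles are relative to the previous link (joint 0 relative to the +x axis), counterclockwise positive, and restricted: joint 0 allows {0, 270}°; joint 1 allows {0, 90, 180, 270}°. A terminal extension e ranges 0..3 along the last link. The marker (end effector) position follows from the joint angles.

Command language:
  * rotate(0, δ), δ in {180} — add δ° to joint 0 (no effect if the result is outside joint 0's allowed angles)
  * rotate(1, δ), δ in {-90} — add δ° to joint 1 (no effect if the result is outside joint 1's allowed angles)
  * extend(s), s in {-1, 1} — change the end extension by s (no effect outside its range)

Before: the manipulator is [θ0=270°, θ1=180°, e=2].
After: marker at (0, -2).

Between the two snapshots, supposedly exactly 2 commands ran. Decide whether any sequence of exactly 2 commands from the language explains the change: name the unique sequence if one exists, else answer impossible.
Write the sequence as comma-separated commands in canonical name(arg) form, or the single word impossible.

extend(-1), extend(-1)

begin: [θ0=270°, θ1=180°, e=2]
step 1 (extend(-1)): [θ0=270°, θ1=180°, e=1]
step 2 (extend(-1)): [θ0=270°, θ1=180°, e=0]
all 16 alternatives checked — unique.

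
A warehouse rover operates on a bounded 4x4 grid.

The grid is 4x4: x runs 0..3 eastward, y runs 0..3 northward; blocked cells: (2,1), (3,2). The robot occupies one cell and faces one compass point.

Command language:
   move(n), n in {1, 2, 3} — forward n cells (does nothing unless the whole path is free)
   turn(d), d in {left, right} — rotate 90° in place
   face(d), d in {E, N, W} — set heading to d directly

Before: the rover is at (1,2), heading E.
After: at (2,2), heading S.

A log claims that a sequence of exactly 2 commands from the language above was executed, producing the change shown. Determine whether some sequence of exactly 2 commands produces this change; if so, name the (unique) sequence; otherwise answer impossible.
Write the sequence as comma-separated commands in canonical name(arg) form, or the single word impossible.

key: order matters: swapping move(1) and turn(right) lands elsewhere
initial: at (1,2), heading E
step 1 (move(1)): at (2,2), heading E
step 2 (turn(right)): at (2,2), heading S
no other 2-command option fits: unique.

move(1), turn(right)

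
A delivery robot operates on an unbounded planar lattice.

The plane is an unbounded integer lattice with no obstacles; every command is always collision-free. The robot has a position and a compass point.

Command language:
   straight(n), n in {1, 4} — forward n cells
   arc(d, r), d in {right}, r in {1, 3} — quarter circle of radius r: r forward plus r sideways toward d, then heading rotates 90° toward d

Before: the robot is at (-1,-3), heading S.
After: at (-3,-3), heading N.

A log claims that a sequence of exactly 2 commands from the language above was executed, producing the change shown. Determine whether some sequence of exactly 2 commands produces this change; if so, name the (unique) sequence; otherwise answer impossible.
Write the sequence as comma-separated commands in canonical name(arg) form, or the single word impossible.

key: position moved to (-3,-3) AND the heading swung to N — translation plus rotation needed
initial: at (-1,-3), heading S
[1] after arc(right, 1): at (-2,-4), heading W
[2] after arc(right, 1): at (-3,-3), heading N
no rival 2-sequence matches.

arc(right, 1), arc(right, 1)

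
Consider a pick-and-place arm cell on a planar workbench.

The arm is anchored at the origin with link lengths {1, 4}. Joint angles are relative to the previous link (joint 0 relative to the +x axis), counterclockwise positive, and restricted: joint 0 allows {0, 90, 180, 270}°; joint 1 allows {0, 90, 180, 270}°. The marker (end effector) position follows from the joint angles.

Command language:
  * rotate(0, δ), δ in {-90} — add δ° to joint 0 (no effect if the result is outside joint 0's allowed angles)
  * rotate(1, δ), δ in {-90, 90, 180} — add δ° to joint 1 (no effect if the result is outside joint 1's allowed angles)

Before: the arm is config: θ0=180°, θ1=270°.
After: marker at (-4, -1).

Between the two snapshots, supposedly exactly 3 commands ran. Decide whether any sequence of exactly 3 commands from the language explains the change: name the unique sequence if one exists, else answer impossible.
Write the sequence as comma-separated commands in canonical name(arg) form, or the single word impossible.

rotate(0, -90), rotate(0, -90), rotate(0, -90)

from: config: θ0=180°, θ1=270°
t=1 rotate(0, -90) ⇒ config: θ0=90°, θ1=270°
t=2 rotate(0, -90) ⇒ config: θ0=0°, θ1=270°
t=3 rotate(0, -90) ⇒ config: θ0=270°, θ1=270°
no rival 3-sequence matches.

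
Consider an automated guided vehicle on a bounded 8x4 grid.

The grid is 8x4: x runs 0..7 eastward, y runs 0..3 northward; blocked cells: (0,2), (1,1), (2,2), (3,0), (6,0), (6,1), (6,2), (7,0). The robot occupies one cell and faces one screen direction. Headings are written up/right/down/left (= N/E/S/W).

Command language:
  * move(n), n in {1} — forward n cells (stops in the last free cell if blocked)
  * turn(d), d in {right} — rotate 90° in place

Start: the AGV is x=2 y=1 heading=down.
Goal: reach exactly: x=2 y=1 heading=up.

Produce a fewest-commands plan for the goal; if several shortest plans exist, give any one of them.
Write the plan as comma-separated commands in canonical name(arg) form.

turn(right), turn(right)

start: x=2 y=1 heading=down
t=1 turn(right) ⇒ x=2 y=1 heading=left
t=2 turn(right) ⇒ x=2 y=1 heading=up
nothing shorter than 2 reaches the goal.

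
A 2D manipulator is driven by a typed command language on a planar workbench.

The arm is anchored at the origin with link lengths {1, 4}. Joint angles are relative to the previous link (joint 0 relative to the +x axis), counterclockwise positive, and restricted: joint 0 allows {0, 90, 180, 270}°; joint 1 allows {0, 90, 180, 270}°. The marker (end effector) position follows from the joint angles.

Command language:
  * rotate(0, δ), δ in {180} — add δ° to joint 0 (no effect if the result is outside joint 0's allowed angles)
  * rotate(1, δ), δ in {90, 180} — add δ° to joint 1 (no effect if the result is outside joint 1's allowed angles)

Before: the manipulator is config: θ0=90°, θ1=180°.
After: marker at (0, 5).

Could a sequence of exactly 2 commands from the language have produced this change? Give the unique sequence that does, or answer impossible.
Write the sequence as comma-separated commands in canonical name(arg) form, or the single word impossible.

begin: config: θ0=90°, θ1=180°
1. rotate(1, 90) → config: θ0=90°, θ1=270°
2. rotate(1, 90) → config: θ0=90°, θ1=0°
uniquely the one of 9 2-step routes that fits.

rotate(1, 90), rotate(1, 90)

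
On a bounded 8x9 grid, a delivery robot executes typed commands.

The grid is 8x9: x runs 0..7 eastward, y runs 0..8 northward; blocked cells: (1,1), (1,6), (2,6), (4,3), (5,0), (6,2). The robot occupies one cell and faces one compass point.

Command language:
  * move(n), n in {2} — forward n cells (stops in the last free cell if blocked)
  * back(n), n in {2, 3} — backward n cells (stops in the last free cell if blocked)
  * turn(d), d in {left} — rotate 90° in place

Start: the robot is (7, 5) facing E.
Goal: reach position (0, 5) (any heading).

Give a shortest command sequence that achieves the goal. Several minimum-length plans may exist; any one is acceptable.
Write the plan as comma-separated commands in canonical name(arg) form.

back(2), back(2), back(3)

initial: (7, 5) facing E
[1] after back(2): (5, 5) facing E
[2] after back(2): (3, 5) facing E
[3] after back(3): (0, 5) facing E
nothing shorter than 3 reaches the goal.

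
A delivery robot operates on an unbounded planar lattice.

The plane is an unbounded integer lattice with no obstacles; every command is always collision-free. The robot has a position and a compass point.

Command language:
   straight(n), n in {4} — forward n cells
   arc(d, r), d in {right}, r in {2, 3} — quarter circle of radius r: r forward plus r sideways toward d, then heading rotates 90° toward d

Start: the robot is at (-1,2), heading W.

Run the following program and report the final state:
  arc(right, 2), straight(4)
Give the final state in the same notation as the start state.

at (-3,8), heading N

from: at (-1,2), heading W
[1] after arc(right, 2): at (-3,4), heading N
[2] after straight(4): at (-3,8), heading N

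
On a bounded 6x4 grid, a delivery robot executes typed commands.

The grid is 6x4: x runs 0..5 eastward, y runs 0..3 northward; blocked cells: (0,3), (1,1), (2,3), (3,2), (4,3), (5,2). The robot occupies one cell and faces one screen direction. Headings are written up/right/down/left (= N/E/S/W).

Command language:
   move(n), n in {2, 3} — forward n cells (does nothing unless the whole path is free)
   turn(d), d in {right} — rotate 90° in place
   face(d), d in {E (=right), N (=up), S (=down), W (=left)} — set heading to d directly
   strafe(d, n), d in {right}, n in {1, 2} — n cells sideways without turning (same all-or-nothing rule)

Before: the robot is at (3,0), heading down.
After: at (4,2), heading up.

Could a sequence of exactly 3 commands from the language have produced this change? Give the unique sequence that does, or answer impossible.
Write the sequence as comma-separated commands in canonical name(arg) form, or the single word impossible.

face(N), strafe(right, 1), move(2)

key: running move(2) before face(N) would end elsewhere — order is forced
begin: at (3,0), heading down
t=1 face(N) ⇒ at (3,0), heading up
t=2 strafe(right, 1) ⇒ at (4,0), heading up
t=3 move(2) ⇒ at (4,2), heading up
no rival 3-sequence matches.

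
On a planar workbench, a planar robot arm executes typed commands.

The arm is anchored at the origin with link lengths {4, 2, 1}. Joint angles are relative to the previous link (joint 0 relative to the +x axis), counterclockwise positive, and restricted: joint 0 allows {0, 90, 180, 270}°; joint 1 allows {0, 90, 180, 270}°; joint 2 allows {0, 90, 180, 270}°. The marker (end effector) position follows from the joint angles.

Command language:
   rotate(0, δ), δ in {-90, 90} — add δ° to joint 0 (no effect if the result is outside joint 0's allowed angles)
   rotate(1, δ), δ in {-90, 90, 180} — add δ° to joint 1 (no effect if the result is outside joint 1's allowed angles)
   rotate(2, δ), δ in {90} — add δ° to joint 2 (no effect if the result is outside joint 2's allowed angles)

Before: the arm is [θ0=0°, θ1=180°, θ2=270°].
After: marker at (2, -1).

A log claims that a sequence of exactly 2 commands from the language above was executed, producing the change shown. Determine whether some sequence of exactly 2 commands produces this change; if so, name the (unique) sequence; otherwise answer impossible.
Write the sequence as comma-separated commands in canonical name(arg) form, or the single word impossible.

from: [θ0=0°, θ1=180°, θ2=270°]
[1] after rotate(2, 90): [θ0=0°, θ1=180°, θ2=0°]
[2] after rotate(2, 90): [θ0=0°, θ1=180°, θ2=90°]
no other 2-command option fits: unique.

rotate(2, 90), rotate(2, 90)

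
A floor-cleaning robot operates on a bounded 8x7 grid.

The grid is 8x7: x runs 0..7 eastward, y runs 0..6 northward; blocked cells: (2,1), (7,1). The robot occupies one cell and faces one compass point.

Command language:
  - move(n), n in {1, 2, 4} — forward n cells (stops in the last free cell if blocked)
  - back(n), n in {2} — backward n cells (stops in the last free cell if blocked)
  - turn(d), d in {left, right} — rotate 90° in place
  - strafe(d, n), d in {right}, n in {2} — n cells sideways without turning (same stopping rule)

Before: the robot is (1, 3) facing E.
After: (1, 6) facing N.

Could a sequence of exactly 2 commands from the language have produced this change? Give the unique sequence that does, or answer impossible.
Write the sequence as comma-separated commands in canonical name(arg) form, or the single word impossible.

key: running move(4) before turn(left) would end elsewhere — order is forced
t0: (1, 3) facing E
[1] after turn(left): (1, 3) facing N
[2] after move(4): (1, 6) facing N
all 49 alternatives checked — unique.

turn(left), move(4)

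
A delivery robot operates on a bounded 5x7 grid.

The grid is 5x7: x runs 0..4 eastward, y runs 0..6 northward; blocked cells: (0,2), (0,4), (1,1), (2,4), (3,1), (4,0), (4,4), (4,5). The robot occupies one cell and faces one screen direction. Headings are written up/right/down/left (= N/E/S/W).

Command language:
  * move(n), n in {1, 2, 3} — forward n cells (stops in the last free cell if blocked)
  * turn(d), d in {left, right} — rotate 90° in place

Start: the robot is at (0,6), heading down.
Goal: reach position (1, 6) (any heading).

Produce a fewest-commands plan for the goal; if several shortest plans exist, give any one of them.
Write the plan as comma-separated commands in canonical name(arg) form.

turn(left), move(1)

begin: at (0,6), heading down
[1] after turn(left): at (0,6), heading right
[2] after move(1): at (1,6), heading right
minimal: 2 command(s), checked below 2.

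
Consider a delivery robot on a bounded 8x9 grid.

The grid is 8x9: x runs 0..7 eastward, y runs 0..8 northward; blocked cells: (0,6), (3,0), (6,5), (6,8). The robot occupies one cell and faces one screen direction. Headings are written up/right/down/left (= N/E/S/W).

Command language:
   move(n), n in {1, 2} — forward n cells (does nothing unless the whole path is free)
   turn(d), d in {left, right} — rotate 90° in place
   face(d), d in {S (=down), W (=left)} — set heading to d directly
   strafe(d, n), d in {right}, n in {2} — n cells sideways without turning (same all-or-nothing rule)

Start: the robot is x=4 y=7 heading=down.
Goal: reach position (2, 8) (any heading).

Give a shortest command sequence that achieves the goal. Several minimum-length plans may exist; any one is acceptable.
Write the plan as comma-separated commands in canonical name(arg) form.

move(1), turn(right), move(2), strafe(right, 2)

from: x=4 y=7 heading=down
t=1 move(1) ⇒ x=4 y=6 heading=down
t=2 turn(right) ⇒ x=4 y=6 heading=left
t=3 move(2) ⇒ x=2 y=6 heading=left
t=4 strafe(right, 2) ⇒ x=2 y=8 heading=left
no 3-step plan works, so 4 is optimal.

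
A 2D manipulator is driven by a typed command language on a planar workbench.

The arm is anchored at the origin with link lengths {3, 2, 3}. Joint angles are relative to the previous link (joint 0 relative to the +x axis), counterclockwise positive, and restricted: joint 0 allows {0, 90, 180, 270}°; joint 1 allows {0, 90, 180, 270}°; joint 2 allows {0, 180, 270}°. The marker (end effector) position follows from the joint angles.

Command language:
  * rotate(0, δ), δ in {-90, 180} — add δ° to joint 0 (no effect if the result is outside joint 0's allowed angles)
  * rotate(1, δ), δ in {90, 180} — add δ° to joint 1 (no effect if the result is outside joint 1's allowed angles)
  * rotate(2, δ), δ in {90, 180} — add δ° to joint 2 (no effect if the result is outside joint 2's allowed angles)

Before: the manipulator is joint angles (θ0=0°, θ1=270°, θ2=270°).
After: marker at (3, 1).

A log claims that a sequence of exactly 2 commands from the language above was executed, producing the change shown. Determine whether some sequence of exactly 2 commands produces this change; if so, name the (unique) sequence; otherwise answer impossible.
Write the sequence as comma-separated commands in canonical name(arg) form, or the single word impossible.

key: running rotate(2, 180) before rotate(2, 90) would end elsewhere — order is forced
from: joint angles (θ0=0°, θ1=270°, θ2=270°)
1. rotate(2, 90) → joint angles (θ0=0°, θ1=270°, θ2=0°)
2. rotate(2, 180) → joint angles (θ0=0°, θ1=270°, θ2=180°)
no rival 2-sequence matches.

rotate(2, 90), rotate(2, 180)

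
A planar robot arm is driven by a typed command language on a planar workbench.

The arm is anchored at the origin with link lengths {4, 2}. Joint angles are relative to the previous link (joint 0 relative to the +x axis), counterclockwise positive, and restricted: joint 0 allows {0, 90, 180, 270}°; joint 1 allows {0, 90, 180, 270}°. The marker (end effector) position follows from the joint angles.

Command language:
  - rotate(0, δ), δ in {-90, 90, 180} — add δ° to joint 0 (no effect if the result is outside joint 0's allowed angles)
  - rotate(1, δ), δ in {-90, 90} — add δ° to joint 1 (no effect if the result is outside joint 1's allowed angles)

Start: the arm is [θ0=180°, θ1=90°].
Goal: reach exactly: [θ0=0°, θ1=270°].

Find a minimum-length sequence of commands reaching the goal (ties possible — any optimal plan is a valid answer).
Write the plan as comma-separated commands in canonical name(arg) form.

rotate(1, 90), rotate(1, 90), rotate(0, 180)

t0: [θ0=180°, θ1=90°]
step 1 (rotate(1, 90)): [θ0=180°, θ1=180°]
step 2 (rotate(1, 90)): [θ0=180°, θ1=270°]
step 3 (rotate(0, 180)): [θ0=0°, θ1=270°]
nothing shorter than 3 reaches the goal.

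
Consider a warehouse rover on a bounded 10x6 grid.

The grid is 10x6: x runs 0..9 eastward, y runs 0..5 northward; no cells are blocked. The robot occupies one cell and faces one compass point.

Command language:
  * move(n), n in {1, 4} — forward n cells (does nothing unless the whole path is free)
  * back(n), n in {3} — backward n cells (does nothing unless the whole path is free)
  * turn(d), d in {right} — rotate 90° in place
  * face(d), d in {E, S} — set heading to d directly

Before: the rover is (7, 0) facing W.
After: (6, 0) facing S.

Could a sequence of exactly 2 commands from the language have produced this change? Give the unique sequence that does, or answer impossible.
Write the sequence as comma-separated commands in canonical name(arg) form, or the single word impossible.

move(1), face(S)

key: cell and facing (now S) both changed — the 2 commands mix motion and turning
t0: (7, 0) facing W
t=1 move(1) ⇒ (6, 0) facing W
t=2 face(S) ⇒ (6, 0) facing S
uniquely the one of 36 2-step routes that fits.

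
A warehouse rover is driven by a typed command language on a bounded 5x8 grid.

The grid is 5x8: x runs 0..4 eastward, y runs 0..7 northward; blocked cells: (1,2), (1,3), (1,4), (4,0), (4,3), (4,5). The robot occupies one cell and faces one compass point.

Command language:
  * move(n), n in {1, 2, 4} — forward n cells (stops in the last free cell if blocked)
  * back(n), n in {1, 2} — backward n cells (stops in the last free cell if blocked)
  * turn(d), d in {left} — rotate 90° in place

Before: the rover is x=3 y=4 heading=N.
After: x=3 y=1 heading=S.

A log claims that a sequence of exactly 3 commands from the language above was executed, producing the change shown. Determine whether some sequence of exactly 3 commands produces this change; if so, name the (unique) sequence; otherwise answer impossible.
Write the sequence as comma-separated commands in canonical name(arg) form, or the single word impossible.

impossible

checked all 3-command options: none fits.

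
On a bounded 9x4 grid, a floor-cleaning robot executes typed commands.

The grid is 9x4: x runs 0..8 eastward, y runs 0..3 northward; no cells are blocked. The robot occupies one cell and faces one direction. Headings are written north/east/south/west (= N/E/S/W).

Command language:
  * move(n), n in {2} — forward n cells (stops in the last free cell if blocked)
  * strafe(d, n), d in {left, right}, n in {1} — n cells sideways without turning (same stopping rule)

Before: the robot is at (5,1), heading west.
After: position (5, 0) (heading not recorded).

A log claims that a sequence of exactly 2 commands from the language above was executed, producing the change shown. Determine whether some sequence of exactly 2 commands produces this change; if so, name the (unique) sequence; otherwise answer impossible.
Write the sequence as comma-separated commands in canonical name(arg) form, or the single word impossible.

strafe(left, 1), strafe(left, 1)

key: the second strafe(left, 1) runs into the grid edge before its full distance
begin: at (5,1), heading west
[1] after strafe(left, 1): at (5,0), heading west
[2] after strafe(left, 1): at (5,0), heading west
uniquely the one of 9 2-step routes that fits.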